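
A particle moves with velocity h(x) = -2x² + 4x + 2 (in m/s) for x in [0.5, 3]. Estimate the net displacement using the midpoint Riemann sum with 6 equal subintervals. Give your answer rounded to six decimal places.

Δx = (3 − 0.5)/6 = 5/12.
Midpoints: 17/24, 1.125, 37/24, 47/24, 2.375, 67/24.
h(17/24) = 1103/288, h(1.125) = 3.96875, h(37/24) = 983/288, h(47/24) = 623/288, h(2.375) = 0.21875, h(67/24) = -697/288.
Sum = Δx · [h(17/24) + h(1.125) + h(37/24) + ...].
Sum ≈ 4.655671.

4.655671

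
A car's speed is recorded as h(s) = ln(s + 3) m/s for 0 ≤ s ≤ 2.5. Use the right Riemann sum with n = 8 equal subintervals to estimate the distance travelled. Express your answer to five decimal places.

Δs = (2.5 − 0)/8 = 0.3125.
Right endpoints: 0.3125, 0.625, 0.9375, 1.25, 1.5625, 1.875, 2.1875, 2.5.
h(0.3125) ≈ 1.19770, h(0.625) ≈ 1.28785, h(0.9375) ≈ 1.37055, h(1.25) ≈ 1.44692, h(1.5625) ≈ 1.51787, h(1.875) ≈ 1.58412, h(2.1875) ≈ 1.64625, h(2.5) ≈ 1.70475.
Sum = Δs · [h(0.3125) + h(0.625) + h(0.9375) + ...].
Sum ≈ 3.67375.

3.67375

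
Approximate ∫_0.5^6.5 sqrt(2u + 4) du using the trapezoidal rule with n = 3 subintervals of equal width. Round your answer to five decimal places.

Δu = (6.5 − 0.5)/3 = 2.
f(0.5) ≈ 2.23607, f(2.5) ≈ 3.00000, f(4.5) ≈ 3.60555, f(6.5) ≈ 4.12311.
T_3 = (Δu/2)·[f(u_0) + 2f(u_1) + 2f(u_2) + f(u_3)].
Sum ≈ 19.57028.

19.57028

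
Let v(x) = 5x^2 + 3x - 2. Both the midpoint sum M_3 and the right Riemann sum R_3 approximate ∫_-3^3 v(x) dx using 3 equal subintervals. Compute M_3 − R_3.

M_3 = 68.
R_3 = 116.
M_3 − R_3 = -48.

-48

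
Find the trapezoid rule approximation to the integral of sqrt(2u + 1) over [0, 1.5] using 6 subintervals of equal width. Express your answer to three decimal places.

2.331

Δu = (1.5 − 0)/6 = 0.25.
f(0) ≈ 1.000, f(0.25) ≈ 1.225, f(0.5) ≈ 1.414, f(0.75) ≈ 1.581, f(1) ≈ 1.732, f(1.25) ≈ 1.871, f(1.5) ≈ 2.000.
T_6 = (Δu/2)·[f(u_0) + 2f(u_1) + ... + 2f(u_{5}) + f(u_6)].
Sum ≈ 2.331.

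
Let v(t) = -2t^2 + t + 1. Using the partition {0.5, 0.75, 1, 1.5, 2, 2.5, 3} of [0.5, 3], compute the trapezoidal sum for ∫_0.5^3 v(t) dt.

-11.21875

Subinterval widths: 0.25, 0.25, 0.5, 0.5, 0.5, 0.5.
v(0.5) = 1, v(0.75) = 0.625, v(1) = 0, v(1.5) = -2, v(2) = -5, v(2.5) = -9, v(3) = -14.
On each subinterval the trapezoid contributes (Δt_i/2)·[v(t_{i-1}) + v(t_i)].
Sum = -11.21875.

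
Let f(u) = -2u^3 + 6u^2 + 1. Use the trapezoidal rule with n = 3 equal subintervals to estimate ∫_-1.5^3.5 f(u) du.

25

Δu = (3.5 − (-1.5))/3 = 5/3.
f(-1.5) = 21.25, f(1/6) = 125/108, f(11/6) = 955/108, f(3.5) = -11.25.
T_3 = (Δu/2)·[f(u_0) + 2f(u_1) + 2f(u_2) + f(u_3)].
Sum = 25.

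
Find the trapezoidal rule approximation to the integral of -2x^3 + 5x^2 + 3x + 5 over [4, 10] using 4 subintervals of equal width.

Δx = (10 − 4)/4 = 1.5.
f(4) = -31, f(5.5) = -160, f(7) = -415, f(8.5) = -836.5, f(10) = -1465.
T_4 = (Δx/2)·[f(x_0) + 2f(x_1) + 2f(x_2) + 2f(x_3) + f(x_4)].
Sum = -3239.25.

-3239.25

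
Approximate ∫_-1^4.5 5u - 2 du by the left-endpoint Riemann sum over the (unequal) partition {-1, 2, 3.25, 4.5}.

Subinterval widths: 3, 1.25, 1.25.
Left endpoints: -1, 2, 3.25.
f(-1) = -7, f(2) = 8, f(3.25) = 14.25.
Sum = Σ Δu_i · f(u_i).
Sum = 6.8125.

6.8125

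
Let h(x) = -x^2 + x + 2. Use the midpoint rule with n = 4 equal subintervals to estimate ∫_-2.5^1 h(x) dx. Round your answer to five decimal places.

Δx = (1 − (-2.5))/4 = 0.875.
Midpoints: -2.0625, -1.1875, -0.3125, 0.5625.
h(-2.0625) = -4.31640625, h(-1.1875) = -0.59765625, h(-0.3125) = 1.58984375, h(0.5625) = 2.24609375.
Sum = Δx · [h(-2.0625) + h(-1.1875) + h(-0.3125) + h(0.5625)].
Sum ≈ -0.94336.

-0.94336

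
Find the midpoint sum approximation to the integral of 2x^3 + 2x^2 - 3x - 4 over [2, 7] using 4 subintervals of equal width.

1309.453125

Δx = (7 − 2)/4 = 1.25.
Midpoints: 2.625, 3.875, 5.125, 6.375.
f(2.625) = 38.08203125, f(3.875) = 130.77734375, f(5.125) = 302.37890625, f(6.375) = 576.32421875.
Sum = Δx · [f(2.625) + f(3.875) + f(5.125) + f(6.375)].
Sum = 1309.453125.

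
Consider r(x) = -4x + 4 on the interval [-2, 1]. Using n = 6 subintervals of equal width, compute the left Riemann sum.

21

Δx = (1 − (-2))/6 = 0.5.
Left endpoints: -2, -1.5, -1, -0.5, 0, 0.5.
r(-2) = 12, r(-1.5) = 10, r(-1) = 8, r(-0.5) = 6, r(0) = 4, r(0.5) = 2.
Sum = Δx · [r(-2) + r(-1.5) + r(-1) + ...].
Sum = 21.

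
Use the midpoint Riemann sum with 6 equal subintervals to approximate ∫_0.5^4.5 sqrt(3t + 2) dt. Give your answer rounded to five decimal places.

Δt = (4.5 − 0.5)/6 = 2/3.
Midpoints: 5/6, 1.5, 13/6, 17/6, 3.5, 25/6.
f(5/6) ≈ 2.12132, f(1.5) ≈ 2.54951, f(13/6) ≈ 2.91548, f(17/6) ≈ 3.24037, f(3.5) ≈ 3.53553, f(25/6) ≈ 3.80789.
Sum = Δt · [f(5/6) + f(1.5) + f(13/6) + ...].
Sum ≈ 12.11340.

12.11340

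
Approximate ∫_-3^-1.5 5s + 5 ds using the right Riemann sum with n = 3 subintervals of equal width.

Δs = (-1.5 − (-3))/3 = 0.5.
Right endpoints: -2.5, -2, -1.5.
f(-2.5) = -7.5, f(-2) = -5, f(-1.5) = -2.5.
Sum = Δs · [f(-2.5) + f(-2) + f(-1.5)].
Sum = -7.5.

-7.5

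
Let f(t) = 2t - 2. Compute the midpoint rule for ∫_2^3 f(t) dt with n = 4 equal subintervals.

3

Δt = (3 − 2)/4 = 0.25.
Midpoints: 2.125, 2.375, 2.625, 2.875.
f(2.125) = 2.25, f(2.375) = 2.75, f(2.625) = 3.25, f(2.875) = 3.75.
Sum = Δt · [f(2.125) + f(2.375) + f(2.625) + f(2.875)].
Sum = 3.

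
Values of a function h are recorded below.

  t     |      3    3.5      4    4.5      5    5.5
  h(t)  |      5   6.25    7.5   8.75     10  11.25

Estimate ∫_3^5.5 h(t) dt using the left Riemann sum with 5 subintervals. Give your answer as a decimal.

18.75

Δt = 0.5.
Sum = 0.5·[5 + 6.25 + 7.5 + 8.75 + 10] = 18.75.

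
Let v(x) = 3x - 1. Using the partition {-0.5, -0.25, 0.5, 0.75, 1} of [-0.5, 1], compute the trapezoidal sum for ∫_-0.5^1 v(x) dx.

Subinterval widths: 0.25, 0.75, 0.25, 0.25.
v(-0.5) = -2.5, v(-0.25) = -1.75, v(0.5) = 0.5, v(0.75) = 1.25, v(1) = 2.
On each subinterval the trapezoid contributes (Δx_i/2)·[v(x_{i-1}) + v(x_i)].
Sum = -0.375.

-0.375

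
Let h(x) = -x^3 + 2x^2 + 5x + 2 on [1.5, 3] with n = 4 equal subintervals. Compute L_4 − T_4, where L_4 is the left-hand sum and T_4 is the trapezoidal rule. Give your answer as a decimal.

L_4 ≈ 16.9658203.
T_4 ≈ 16.4736328.
L_4 − T_4 = 0.4921875.

0.4921875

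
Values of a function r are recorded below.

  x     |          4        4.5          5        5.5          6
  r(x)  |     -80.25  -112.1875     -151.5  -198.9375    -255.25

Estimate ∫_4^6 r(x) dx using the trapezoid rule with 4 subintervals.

Δx = 0.5.
T_4 = (0.5/2)·[(-80.25) + 2·(-112.1875) + 2·(-151.5) + 2·(-198.9375) + (-255.25)] = -315.1875.

-315.1875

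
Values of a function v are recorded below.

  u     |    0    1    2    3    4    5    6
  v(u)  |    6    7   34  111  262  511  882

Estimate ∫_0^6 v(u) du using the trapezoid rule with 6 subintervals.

Δu = 1.
T_6 = (1/2)·[6 + 2·7 + 2·34 + 2·111 + 2·262 + 2·511 + 882] = 1369.

1369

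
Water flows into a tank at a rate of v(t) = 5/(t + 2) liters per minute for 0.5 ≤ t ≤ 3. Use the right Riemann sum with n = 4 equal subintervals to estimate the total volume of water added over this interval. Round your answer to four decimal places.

Δt = (3 − 0.5)/4 = 0.625.
Right endpoints: 1.125, 1.75, 2.375, 3.
v(1.125) = 1.6, v(1.75) = 4/3, v(2.375) = 8/7, v(3) = 1.
Sum = Δt · [v(1.125) + v(1.75) + v(2.375) + v(3)].
Sum ≈ 3.1726.

3.1726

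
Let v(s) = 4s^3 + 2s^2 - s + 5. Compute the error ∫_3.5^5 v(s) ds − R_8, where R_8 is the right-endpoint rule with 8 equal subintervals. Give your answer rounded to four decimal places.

-33.5127

Exact integral: ∫_3.5^5 v(s) ds = 530.8125.
R_8 ≈ 564.325195.
Error ≈ 530.8125 − 564.325195 ≈ -33.5127.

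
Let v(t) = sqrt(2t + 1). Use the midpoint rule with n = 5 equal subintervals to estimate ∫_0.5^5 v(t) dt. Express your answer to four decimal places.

Δt = (5 − 0.5)/5 = 0.9.
Midpoints: 0.95, 1.85, 2.75, 3.65, 4.55.
v(0.95) ≈ 1.7029, v(1.85) ≈ 2.1679, v(2.75) ≈ 2.5495, v(3.65) ≈ 2.8810, v(4.55) ≈ 3.1780.
Sum = Δt · [v(0.95) + v(1.85) + v(2.75) + v(3.65) + v(4.55)].
Sum ≈ 11.2315.

11.2315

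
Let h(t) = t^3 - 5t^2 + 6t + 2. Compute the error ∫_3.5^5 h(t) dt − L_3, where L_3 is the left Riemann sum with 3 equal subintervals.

6.359375

Exact integral: ∫_3.5^5 h(t) dt = 23.109375.
L_3 = 16.75.
Error = 23.109375 − 16.75 = 6.359375.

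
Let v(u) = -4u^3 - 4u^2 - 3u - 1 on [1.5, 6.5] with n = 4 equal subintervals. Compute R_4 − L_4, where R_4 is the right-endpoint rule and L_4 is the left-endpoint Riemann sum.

-1575

R_4 = -3061.875.
L_4 = -1486.875.
R_4 − L_4 = -1575.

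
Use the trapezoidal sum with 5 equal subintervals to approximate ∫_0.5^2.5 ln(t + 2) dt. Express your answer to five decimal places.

2.47525

Δt = (2.5 − 0.5)/5 = 0.4.
f(0.5) ≈ 0.91629, f(0.9) ≈ 1.06471, f(1.3) ≈ 1.19392, f(1.7) ≈ 1.30833, f(2.1) ≈ 1.41099, f(2.5) ≈ 1.50408.
T_5 = (Δt/2)·[f(t_0) + 2f(t_1) + ... + 2f(t_{4}) + f(t_5)].
Sum ≈ 2.47525.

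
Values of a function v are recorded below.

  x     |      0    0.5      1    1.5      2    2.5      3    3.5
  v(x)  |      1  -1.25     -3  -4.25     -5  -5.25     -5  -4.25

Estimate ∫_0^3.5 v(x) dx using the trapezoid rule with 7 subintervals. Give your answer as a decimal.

Δx = 0.5.
T_7 = (0.5/2)·[1 + 2·(-1.25) + 2·(-3) + 2·(-4.25) + 2·(-5) + 2·(-5.25) + 2·(-5) + (-4.25)] = -12.6875.

-12.6875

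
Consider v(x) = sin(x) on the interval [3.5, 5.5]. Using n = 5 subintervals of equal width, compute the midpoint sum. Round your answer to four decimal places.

Δx = (5.5 − 3.5)/5 = 0.4.
Midpoints: 3.7, 4.1, 4.5, 4.9, 5.3.
v(3.7) ≈ -0.5298, v(4.1) ≈ -0.8183, v(4.5) ≈ -0.9775, v(4.9) ≈ -0.9825, v(5.3) ≈ -0.8323.
Sum = Δx · [v(3.7) + v(4.1) + v(4.5) + v(4.9) + v(5.3)].
Sum ≈ -1.6561.

-1.6561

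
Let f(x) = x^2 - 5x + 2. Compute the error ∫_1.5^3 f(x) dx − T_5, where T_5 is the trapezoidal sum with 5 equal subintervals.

-0.0225

Exact integral: ∫_1.5^3 f(x) dx = -6.
T_5 = -5.9775.
Error = -6 − (-5.9775) = -0.0225.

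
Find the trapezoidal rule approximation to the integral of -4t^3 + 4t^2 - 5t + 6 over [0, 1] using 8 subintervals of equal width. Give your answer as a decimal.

Δt = (1 − 0)/8 = 0.125.
f(0) = 6, f(0.125) = 5.4296875, f(0.25) = 4.9375, f(0.375) = 4.4765625, f(0.5) = 4, f(0.625) = 3.4609375, f(0.75) = 2.8125, f(0.875) = 2.0078125, f(1) = 1.
T_8 = (Δt/2)·[f(t_0) + 2f(t_1) + ... + 2f(t_{7}) + f(t_8)].
Sum = 3.828125.

3.828125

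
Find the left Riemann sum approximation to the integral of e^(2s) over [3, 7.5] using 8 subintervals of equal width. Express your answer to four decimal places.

Δs = (7.5 − 3)/8 = 0.5625.
Left endpoints: 3, 3.5625, 4.125, 4.6875, 5.25, 5.8125, 6.375, 6.9375.
f(3) ≈ 403.4288, f(3.5625) ≈ 1242.6482, f(4.125) ≈ 3827.6258, f(4.6875) ≈ 11789.9175, f(5.25) ≈ 36315.5027, f(5.8125) ≈ 111859.6232, f(6.375) ≈ 344551.8961, f(6.9375) ≈ 1061294.5558.
Sum = Δs · [f(3) + f(3.5625) + f(4.125) + ...].
Sum ≈ 883847.9240.

883847.9240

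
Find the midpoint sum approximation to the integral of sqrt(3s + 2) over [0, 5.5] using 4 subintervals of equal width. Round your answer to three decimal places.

Δs = (5.5 − 0)/4 = 1.375.
Midpoints: 0.6875, 2.0625, 3.4375, 4.8125.
f(0.6875) ≈ 2.016, f(2.0625) ≈ 2.861, f(3.4375) ≈ 3.509, f(4.8125) ≈ 4.054.
Sum = Δs · [f(0.6875) + f(2.0625) + f(3.4375) + f(4.8125)].
Sum ≈ 17.105.

17.105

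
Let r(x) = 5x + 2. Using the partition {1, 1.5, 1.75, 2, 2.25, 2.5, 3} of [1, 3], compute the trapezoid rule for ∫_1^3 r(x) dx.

Subinterval widths: 0.5, 0.25, 0.25, 0.25, 0.25, 0.5.
r(1) = 7, r(1.5) = 9.5, r(1.75) = 10.75, r(2) = 12, r(2.25) = 13.25, r(2.5) = 14.5, r(3) = 17.
On each subinterval the trapezoid contributes (Δx_i/2)·[r(x_{i-1}) + r(x_i)].
Sum = 24.

24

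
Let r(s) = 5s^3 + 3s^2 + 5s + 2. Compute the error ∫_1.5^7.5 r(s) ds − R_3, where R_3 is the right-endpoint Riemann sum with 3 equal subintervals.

Exact integral: ∫_1.5^7.5 r(s) ds = 4514.25.
R_3 = 7080.75.
Error = 4514.25 − 7080.75 = -2566.5.

-2566.5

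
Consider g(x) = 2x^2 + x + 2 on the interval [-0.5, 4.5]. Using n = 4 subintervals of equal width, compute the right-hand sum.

111.5625

Δx = (4.5 − (-0.5))/4 = 1.25.
Right endpoints: 0.75, 2, 3.25, 4.5.
g(0.75) = 3.875, g(2) = 12, g(3.25) = 26.375, g(4.5) = 47.
Sum = Δx · [g(0.75) + g(2) + g(3.25) + g(4.5)].
Sum = 111.5625.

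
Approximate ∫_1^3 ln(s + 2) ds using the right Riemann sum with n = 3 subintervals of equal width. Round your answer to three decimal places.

Δs = (3 − 1)/3 = 2/3.
Right endpoints: 5/3, 7/3, 3.
f(5/3) ≈ 1.299, f(7/3) ≈ 1.466, f(3) ≈ 1.609.
Sum = Δs · [f(5/3) + f(7/3) + f(3)].
Sum ≈ 2.917.

2.917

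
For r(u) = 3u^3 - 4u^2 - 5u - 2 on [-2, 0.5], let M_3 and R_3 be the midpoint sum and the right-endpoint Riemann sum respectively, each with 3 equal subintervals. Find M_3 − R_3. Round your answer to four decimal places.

-6.5321

M_3 ≈ -16.856192.
R_3 ≈ -10.324074.
M_3 − R_3 ≈ -6.5321.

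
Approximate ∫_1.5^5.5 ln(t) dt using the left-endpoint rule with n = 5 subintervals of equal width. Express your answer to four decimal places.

Δt = (5.5 − 1.5)/5 = 0.8.
Left endpoints: 1.5, 2.3, 3.1, 3.9, 4.7.
f(1.5) ≈ 0.4055, f(2.3) ≈ 0.8329, f(3.1) ≈ 1.1314, f(3.9) ≈ 1.3610, f(4.7) ≈ 1.5476.
Sum = Δt · [f(1.5) + f(2.3) + f(3.1) + f(3.9) + f(4.7)].
Sum ≈ 4.2227.

4.2227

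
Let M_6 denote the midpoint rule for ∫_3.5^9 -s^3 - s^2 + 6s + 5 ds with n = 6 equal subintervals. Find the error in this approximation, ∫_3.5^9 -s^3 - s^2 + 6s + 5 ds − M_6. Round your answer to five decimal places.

-7.60626

Exact integral: ∫_3.5^9 f(s) ds ≈ -1597.6927083.
M_6 ≈ -1590.0864439.
Error ≈ -1597.6927083 − (-1590.0864439) ≈ -7.60626.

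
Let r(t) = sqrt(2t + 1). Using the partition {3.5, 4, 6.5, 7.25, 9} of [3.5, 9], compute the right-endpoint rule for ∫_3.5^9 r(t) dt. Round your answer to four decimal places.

Subinterval widths: 0.5, 2.5, 0.75, 1.75.
Right endpoints: 4, 6.5, 7.25, 9.
r(4) ≈ 3.0000, r(6.5) ≈ 3.7417, r(7.25) ≈ 3.9370, r(9) ≈ 4.3589.
Sum = Σ Δt_i · r(t_i).
Sum ≈ 21.4350.

21.4350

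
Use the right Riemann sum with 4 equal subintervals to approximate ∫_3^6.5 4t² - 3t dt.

Δt = (6.5 − 3)/4 = 0.875.
Right endpoints: 3.875, 4.75, 5.625, 6.5.
f(3.875) = 48.4375, f(4.75) = 76, f(5.625) = 109.6875, f(6.5) = 149.5.
Sum = Δt · [f(3.875) + f(4.75) + f(5.625) + f(6.5)].
Sum = 335.671875.

335.671875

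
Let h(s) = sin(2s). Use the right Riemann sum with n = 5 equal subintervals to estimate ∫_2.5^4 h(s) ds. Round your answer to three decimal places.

0.500

Δs = (4 − 2.5)/5 = 0.3.
Right endpoints: 2.8, 3.1, 3.4, 3.7, 4.
h(2.8) ≈ -0.631, h(3.1) ≈ -0.083, h(3.4) ≈ 0.494, h(3.7) ≈ 0.899, h(4) ≈ 0.989.
Sum = Δs · [h(2.8) + h(3.1) + h(3.4) + h(3.7) + h(4)].
Sum ≈ 0.500.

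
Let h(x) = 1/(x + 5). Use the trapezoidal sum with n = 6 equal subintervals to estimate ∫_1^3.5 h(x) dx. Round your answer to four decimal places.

0.3485

Δx = (3.5 − 1)/6 = 5/12.
h(1) = 1/6, h(17/12) = 12/77, h(11/6) = 6/41, h(2.25) = 4/29, h(8/3) = 3/23, h(37/12) = 12/97, h(3.5) = 2/17.
T_6 = (Δx/2)·[h(x_0) + 2h(x_1) + ... + 2h(x_{5}) + h(x_6)].
Sum ≈ 0.3485.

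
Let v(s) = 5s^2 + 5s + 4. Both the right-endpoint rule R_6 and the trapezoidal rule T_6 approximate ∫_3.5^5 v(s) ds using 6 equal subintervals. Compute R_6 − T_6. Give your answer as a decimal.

8.90625

R_6 = 183.734375.
T_6 = 174.828125.
R_6 − T_6 = 8.90625.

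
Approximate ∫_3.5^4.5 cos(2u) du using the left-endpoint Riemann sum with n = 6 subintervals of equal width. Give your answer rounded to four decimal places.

0.0175

Δu = (4.5 − 3.5)/6 = 1/6.
Left endpoints: 3.5, 11/3, 23/6, 4, 25/6, 13/3.
f(3.5) ≈ 0.7539, f(11/3) ≈ 0.4974, f(23/6) ≈ 0.1862, f(4) ≈ -0.1455, f(25/6) ≈ -0.4612, f(13/3) ≈ -0.7261.
Sum = Δu · [f(3.5) + f(11/3) + f(23/6) + ...].
Sum ≈ 0.0175.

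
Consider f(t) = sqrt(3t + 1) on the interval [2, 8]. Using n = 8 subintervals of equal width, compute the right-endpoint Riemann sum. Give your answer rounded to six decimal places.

Δt = (8 − 2)/8 = 0.75.
Right endpoints: 2.75, 3.5, 4.25, 5, 5.75, 6.5, 7.25, 8.
f(2.75) ≈ 3.041381, f(3.5) ≈ 3.391165, f(4.25) ≈ 3.708099, f(5) ≈ 4.000000, f(5.75) ≈ 4.272002, f(6.5) ≈ 4.527693, f(7.25) ≈ 4.769696, f(8) ≈ 5.000000.
Sum = Δt · [f(2.75) + f(3.5) + f(4.25) + ...].
Sum ≈ 24.532527.

24.532527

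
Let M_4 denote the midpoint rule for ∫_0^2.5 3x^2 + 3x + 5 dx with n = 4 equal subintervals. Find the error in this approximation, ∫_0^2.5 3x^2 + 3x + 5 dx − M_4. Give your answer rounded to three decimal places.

0.244

Exact integral: ∫_0^2.5 f(x) dx = 37.5.
M_4 ≈ 37.25586.
Error ≈ 37.5 − 37.25586 ≈ 0.244.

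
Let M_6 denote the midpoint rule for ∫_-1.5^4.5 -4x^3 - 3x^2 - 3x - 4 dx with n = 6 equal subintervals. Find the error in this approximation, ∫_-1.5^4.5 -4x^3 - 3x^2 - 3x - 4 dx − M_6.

Exact integral: ∫_-1.5^4.5 f(x) dx = -550.5.
M_6 = -540.
Error = -550.5 − (-540) = -10.5.

-10.5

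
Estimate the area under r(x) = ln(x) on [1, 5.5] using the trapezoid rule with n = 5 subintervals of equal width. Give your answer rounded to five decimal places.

4.82241

Δx = (5.5 − 1)/5 = 0.9.
r(1) ≈ 0.00000, r(1.9) ≈ 0.64185, r(2.8) ≈ 1.02962, r(3.7) ≈ 1.30833, r(4.6) ≈ 1.52606, r(5.5) ≈ 1.70475.
T_5 = (Δx/2)·[r(x_0) + 2r(x_1) + ... + 2r(x_{4}) + r(x_5)].
Sum ≈ 4.82241.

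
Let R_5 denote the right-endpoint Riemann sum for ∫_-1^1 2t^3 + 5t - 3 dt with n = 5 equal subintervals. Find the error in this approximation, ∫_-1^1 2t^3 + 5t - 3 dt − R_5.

Exact integral: ∫_-1^1 f(t) dt = -6.
R_5 = -3.2.
Error = -6 − (-3.2) = -2.8.

-2.8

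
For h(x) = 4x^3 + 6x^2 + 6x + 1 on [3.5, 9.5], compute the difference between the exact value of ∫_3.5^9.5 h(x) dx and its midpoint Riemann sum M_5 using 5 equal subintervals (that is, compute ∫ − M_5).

Exact integral: ∫_3.5^9.5 h(x) dx = 9864.
M_5 = 9803.52.
Error = 9864 − 9803.52 = 60.48.

60.48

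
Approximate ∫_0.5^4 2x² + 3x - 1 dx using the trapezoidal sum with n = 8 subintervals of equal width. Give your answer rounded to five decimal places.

62.93164

Δx = (4 − 0.5)/8 = 0.4375.
f(0.5) = 1, f(0.9375) = 3.5703125, f(1.375) = 6.90625, f(1.8125) = 11.0078125, f(2.25) = 15.875, f(2.6875) = 21.5078125, f(3.125) = 27.90625, f(3.5625) = 35.0703125, f(4) = 43.
T_8 = (Δx/2)·[f(x_0) + 2f(x_1) + ... + 2f(x_{7}) + f(x_8)].
Sum ≈ 62.93164.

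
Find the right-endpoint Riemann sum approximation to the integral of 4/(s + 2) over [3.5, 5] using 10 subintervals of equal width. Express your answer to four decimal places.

Δs = (5 − 3.5)/10 = 0.15.
Right endpoints: 3.65, 3.8, 3.95, 4.1, 4.25, 4.4, 4.55, 4.7, 4.85, 5.
f(3.65) = 80/113, f(3.8) = 20/29, f(3.95) = 80/119, f(4.1) = 40/61, f(4.25) = 0.64, f(4.4) = 0.625, f(4.55) = 80/131, f(4.7) = 40/67, f(4.85) = 80/137, f(5) = 4/7.
Sum = Δs · [f(3.65) + f(3.8) + f(3.95) + ...].
Sum ≈ 0.9531.

0.9531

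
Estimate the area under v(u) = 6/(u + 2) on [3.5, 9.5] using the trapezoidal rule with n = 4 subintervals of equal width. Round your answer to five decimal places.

Δu = (9.5 − 3.5)/4 = 1.5.
v(3.5) = 12/11, v(5) = 6/7, v(6.5) = 12/17, v(8) = 0.6, v(9.5) = 12/23.
T_4 = (Δu/2)·[v(u_0) + 2v(u_1) + 2v(u_2) + 2v(u_3) + v(u_4)].
Sum ≈ 4.45402.

4.45402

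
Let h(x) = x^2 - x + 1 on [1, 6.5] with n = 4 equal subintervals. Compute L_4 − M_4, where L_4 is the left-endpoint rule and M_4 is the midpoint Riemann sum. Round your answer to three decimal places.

-21.979

L_4 = 53.23828125.
M_4 ≈ 75.21680.
L_4 − M_4 ≈ -21.979.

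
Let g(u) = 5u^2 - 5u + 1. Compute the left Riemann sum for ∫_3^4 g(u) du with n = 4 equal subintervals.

41.46875

Δu = (4 − 3)/4 = 0.25.
Left endpoints: 3, 3.25, 3.5, 3.75.
g(3) = 31, g(3.25) = 37.5625, g(3.5) = 44.75, g(3.75) = 52.5625.
Sum = Δu · [g(3) + g(3.25) + g(3.5) + g(3.75)].
Sum = 41.46875.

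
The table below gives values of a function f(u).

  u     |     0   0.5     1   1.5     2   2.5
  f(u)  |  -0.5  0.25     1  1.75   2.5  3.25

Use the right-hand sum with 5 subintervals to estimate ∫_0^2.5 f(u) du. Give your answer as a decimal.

4.375

Δu = 0.5.
Sum = 0.5·[0.25 + 1 + 1.75 + 2.5 + 3.25] = 4.375.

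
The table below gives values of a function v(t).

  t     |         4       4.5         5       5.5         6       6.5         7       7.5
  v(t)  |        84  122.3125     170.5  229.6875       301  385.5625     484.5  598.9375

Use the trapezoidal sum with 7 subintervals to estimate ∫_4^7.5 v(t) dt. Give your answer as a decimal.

Δt = 0.5.
T_7 = (0.5/2)·[84 + 2·122.3125 + 2·170.5 + 2·229.6875 + 2·301 + 2·385.5625 + 2·484.5 + 598.9375] = 1017.515625.

1017.515625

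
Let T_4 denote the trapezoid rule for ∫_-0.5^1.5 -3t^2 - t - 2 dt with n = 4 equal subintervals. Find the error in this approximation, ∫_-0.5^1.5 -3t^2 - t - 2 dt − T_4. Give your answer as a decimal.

0.25

Exact integral: ∫_-0.5^1.5 f(t) dt = -8.5.
T_4 = -8.75.
Error = -8.5 − (-8.75) = 0.25.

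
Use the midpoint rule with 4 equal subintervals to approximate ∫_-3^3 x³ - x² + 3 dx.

1.125

Δx = (3 − (-3))/4 = 1.5.
Midpoints: -2.25, -0.75, 0.75, 2.25.
f(-2.25) = -13.453125, f(-0.75) = 2.015625, f(0.75) = 2.859375, f(2.25) = 9.328125.
Sum = Δx · [f(-2.25) + f(-0.75) + f(0.75) + f(2.25)].
Sum = 1.125.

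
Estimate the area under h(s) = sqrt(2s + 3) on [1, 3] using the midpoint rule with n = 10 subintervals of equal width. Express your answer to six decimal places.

5.273410

Δs = (3 − 1)/10 = 0.2.
Midpoints: 1.1, 1.3, 1.5, 1.7, 1.9, 2.1, 2.3, 2.5, 2.7, 2.9.
h(1.1) ≈ 2.280351, h(1.3) ≈ 2.366432, h(1.5) ≈ 2.449490, h(1.7) ≈ 2.529822, h(1.9) ≈ 2.607681, h(2.1) ≈ 2.683282, h(2.3) ≈ 2.756810, h(2.5) ≈ 2.828427, h(2.7) ≈ 2.898275, h(2.9) ≈ 2.966479.
Sum = Δs · [h(1.1) + h(1.3) + h(1.5) + ...].
Sum ≈ 5.273410.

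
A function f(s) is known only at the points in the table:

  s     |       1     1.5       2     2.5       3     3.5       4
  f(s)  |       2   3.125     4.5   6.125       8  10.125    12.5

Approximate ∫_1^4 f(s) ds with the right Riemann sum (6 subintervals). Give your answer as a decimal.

Δs = 0.5.
Sum = 0.5·[3.125 + 4.5 + 6.125 + 8 + 10.125 + 12.5] = 22.1875.

22.1875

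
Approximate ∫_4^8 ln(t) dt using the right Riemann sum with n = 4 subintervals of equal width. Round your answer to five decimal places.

Δt = (8 − 4)/4 = 1.
Right endpoints: 5, 6, 7, 8.
f(5) ≈ 1.60944, f(6) ≈ 1.79176, f(7) ≈ 1.94591, f(8) ≈ 2.07944.
Sum = Δt · [f(5) + f(6) + f(7) + f(8)].
Sum ≈ 7.42655.

7.42655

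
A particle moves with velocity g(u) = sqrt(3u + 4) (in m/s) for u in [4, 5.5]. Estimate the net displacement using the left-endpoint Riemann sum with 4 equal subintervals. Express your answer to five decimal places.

6.30448

Δu = (5.5 − 4)/4 = 0.375.
Left endpoints: 4, 4.375, 4.75, 5.125.
g(4) ≈ 4.00000, g(4.375) ≈ 4.13824, g(4.75) ≈ 4.27200, g(5.125) ≈ 4.40170.
Sum = Δu · [g(4) + g(4.375) + g(4.75) + g(5.125)].
Sum ≈ 6.30448.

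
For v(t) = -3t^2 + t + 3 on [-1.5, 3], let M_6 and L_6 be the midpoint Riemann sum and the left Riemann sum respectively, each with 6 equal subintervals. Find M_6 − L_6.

-4.0078125

M_6 = -12.8671875.
L_6 = -8.859375.
M_6 − L_6 = -4.0078125.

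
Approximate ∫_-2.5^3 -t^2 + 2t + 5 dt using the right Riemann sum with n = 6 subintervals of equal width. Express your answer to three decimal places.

19.053

Δt = (3 − (-2.5))/6 = 11/12.
Right endpoints: -19/12, -2/3, 0.25, 7/6, 25/12, 3.
f(-19/12) = -97/144, f(-2/3) = 29/9, f(0.25) = 5.4375, f(7/6) = 215/36, f(25/12) = 695/144, f(3) = 2.
Sum = Δt · [f(-19/12) + f(-2/3) + f(0.25) + ...].
Sum ≈ 19.053.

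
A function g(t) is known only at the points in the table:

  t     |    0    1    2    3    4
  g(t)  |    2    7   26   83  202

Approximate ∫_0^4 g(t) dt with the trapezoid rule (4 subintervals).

Δt = 1.
T_4 = (1/2)·[2 + 2·7 + 2·26 + 2·83 + 202] = 218.

218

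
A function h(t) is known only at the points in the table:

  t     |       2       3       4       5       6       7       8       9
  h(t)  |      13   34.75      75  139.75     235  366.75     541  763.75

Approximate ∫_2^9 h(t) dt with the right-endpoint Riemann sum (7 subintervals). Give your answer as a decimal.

Δt = 1.
Sum = 1·[34.75 + 75 + 139.75 + 235 + 366.75 + 541 + 763.75] = 2156.

2156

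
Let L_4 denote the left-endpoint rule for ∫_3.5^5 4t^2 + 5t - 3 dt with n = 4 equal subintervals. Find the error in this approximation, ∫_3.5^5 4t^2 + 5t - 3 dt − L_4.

Exact integral: ∫_3.5^5 f(t) dt = 136.875.
L_4 = 126.046875.
Error = 136.875 − 126.046875 = 10.828125.

10.828125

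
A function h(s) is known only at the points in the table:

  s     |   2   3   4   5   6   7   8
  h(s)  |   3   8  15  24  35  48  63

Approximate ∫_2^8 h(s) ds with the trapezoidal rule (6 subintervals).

Δs = 1.
T_6 = (1/2)·[3 + 2·8 + 2·15 + 2·24 + 2·35 + 2·48 + 63] = 163.

163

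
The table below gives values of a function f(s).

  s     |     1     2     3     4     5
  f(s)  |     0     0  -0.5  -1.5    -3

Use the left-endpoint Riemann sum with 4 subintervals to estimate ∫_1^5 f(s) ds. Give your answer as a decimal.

-2

Δs = 1.
Sum = 1·[0 + 0 + (-0.5) + (-1.5)] = -2.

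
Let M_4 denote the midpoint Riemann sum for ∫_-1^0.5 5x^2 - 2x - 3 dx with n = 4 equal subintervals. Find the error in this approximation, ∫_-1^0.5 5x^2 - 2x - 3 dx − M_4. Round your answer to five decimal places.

Exact integral: ∫_-1^0.5 f(x) dx = -1.875.
M_4 ≈ -1.9628906.
Error ≈ -1.875 − (-1.9628906) ≈ 0.08789.

0.08789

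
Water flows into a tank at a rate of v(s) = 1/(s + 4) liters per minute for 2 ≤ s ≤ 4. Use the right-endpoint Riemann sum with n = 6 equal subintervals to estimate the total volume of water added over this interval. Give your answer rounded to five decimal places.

0.28085

Δs = (4 − 2)/6 = 1/3.
Right endpoints: 7/3, 8/3, 3, 10/3, 11/3, 4.
v(7/3) = 3/19, v(8/3) = 0.15, v(3) = 1/7, v(10/3) = 3/22, v(11/3) = 3/23, v(4) = 0.125.
Sum = Δs · [v(7/3) + v(8/3) + v(3) + ...].
Sum ≈ 0.28085.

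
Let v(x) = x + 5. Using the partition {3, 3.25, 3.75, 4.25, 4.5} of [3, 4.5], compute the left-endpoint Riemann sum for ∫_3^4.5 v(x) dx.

Subinterval widths: 0.25, 0.5, 0.5, 0.25.
Left endpoints: 3, 3.25, 3.75, 4.25.
v(3) = 8, v(3.25) = 8.25, v(3.75) = 8.75, v(4.25) = 9.25.
Sum = Σ Δx_i · v(x_i).
Sum = 12.8125.

12.8125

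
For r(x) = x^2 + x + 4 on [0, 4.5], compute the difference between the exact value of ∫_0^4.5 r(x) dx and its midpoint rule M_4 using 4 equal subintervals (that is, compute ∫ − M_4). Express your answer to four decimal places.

Exact integral: ∫_0^4.5 r(x) dx = 58.5.
M_4 ≈ 58.025391.
Error ≈ 58.5 − 58.025391 ≈ 0.4746.

0.4746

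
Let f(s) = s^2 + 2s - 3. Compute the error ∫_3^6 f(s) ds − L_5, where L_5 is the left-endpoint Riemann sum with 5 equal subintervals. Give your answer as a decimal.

Exact integral: ∫_3^6 f(s) ds = 81.
L_5 = 71.28.
Error = 81 − 71.28 = 9.72.

9.72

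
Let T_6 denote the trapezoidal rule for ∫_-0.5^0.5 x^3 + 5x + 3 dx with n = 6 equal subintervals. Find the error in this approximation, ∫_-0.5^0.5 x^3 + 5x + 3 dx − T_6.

Exact integral: ∫_-0.5^0.5 f(x) dx = 3.
T_6 = 3.
Error = 3 − 3 = 0.

0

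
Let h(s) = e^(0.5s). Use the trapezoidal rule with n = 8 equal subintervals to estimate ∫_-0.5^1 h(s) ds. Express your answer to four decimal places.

1.7411

Δs = (1 − (-0.5))/8 = 0.1875.
h(-0.5) ≈ 0.7788, h(-0.3125) ≈ 0.8553, h(-0.125) ≈ 0.9394, h(0.0625) ≈ 1.0317, h(0.25) ≈ 1.1331, h(0.4375) ≈ 1.2445, h(0.625) ≈ 1.3668, h(0.8125) ≈ 1.5012, h(1) ≈ 1.6487.
T_8 = (Δs/2)·[h(s_0) + 2h(s_1) + ... + 2h(s_{7}) + h(s_8)].
Sum ≈ 1.7411.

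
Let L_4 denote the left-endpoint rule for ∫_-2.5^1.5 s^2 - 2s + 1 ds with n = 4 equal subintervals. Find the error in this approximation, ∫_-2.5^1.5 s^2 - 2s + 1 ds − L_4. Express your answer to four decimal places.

Exact integral: ∫_-2.5^1.5 f(s) ds ≈ 14.333333.
L_4 = 21.
Error ≈ 14.333333 − 21 ≈ -6.6667.

-6.6667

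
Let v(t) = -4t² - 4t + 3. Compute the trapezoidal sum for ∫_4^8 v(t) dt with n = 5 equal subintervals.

-683.04

Δt = (8 − 4)/5 = 0.8.
v(4) = -77, v(4.8) = -108.36, v(5.6) = -144.84, v(6.4) = -186.44, v(7.2) = -233.16, v(8) = -285.
T_5 = (Δt/2)·[v(t_0) + 2v(t_1) + ... + 2v(t_{4}) + v(t_5)].
Sum = -683.04.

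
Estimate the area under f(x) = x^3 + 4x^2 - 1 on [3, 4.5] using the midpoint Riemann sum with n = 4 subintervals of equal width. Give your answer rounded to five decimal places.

Δx = (4.5 − 3)/4 = 0.375.
Midpoints: 3.1875, 3.5625, 3.9375, 4.3125.
f(3.1875) = 295019/4096, f(3.5625) = 389033/4096, f(3.9375) = 499967/4096, f(4.3125) = 629117/4096.
Sum = Δx · [f(3.1875) + f(3.5625) + f(3.9375) + f(4.3125)].
Sum ≈ 165.99756.

165.99756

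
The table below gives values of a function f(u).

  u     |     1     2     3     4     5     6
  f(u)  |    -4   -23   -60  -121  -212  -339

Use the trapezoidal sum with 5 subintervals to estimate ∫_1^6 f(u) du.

Δu = 1.
T_5 = (1/2)·[(-4) + 2·(-23) + 2·(-60) + 2·(-121) + 2·(-212) + (-339)] = -587.5.

-587.5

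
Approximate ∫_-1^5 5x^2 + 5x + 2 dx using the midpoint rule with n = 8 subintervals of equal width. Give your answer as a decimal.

Δx = (5 − (-1))/8 = 0.75.
Midpoints: -0.625, 0.125, 0.875, 1.625, 2.375, 3.125, 3.875, 4.625.
f(-0.625) = 0.828125, f(0.125) = 2.703125, f(0.875) = 10.203125, f(1.625) = 23.328125, f(2.375) = 42.078125, f(3.125) = 66.453125, f(3.875) = 96.453125, f(4.625) = 132.078125.
Sum = Δx · [f(-0.625) + f(0.125) + f(0.875) + ...].
Sum = 280.59375.

280.59375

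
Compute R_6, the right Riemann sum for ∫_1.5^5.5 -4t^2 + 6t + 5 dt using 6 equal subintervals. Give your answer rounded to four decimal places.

-143.8519

Δt = (5.5 − 1.5)/6 = 2/3.
Right endpoints: 13/6, 17/6, 3.5, 25/6, 29/6, 5.5.
f(13/6) = -7/9, f(17/6) = -91/9, f(3.5) = -23, f(25/6) = -355/9, f(29/6) = -535/9, f(5.5) = -83.
Sum = Δt · [f(13/6) + f(17/6) + f(3.5) + ...].
Sum ≈ -143.8519.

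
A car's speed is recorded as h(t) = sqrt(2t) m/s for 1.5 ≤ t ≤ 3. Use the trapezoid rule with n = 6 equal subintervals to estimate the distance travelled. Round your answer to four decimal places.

3.1660

Δt = (3 − 1.5)/6 = 0.25.
h(1.5) ≈ 1.7321, h(1.75) ≈ 1.8708, h(2) ≈ 2.0000, h(2.25) ≈ 2.1213, h(2.5) ≈ 2.2361, h(2.75) ≈ 2.3452, h(3) ≈ 2.4495.
T_6 = (Δt/2)·[h(t_0) + 2h(t_1) + ... + 2h(t_{5}) + h(t_6)].
Sum ≈ 3.1660.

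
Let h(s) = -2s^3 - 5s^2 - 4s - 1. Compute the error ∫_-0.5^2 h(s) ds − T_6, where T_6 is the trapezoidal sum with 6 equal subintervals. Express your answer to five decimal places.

Exact integral: ∫_-0.5^2 h(s) ds ≈ -31.5104167.
T_6 ≈ -32.1976273.
Error ≈ -31.5104167 − (-32.1976273) ≈ 0.68721.

0.68721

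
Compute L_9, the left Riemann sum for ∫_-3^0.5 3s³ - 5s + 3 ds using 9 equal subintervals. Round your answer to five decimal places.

Δs = (0.5 − (-3))/9 = 7/18.
Left endpoints: -3, -47/18, -20/9, -11/6, -13/9, -19/18, -2/3, -5/18, 1/9.
f(-3) = -63, f(-47/18) = -72611/1944, f(-20/9) = -4571/243, f(-11/6) = -455/72, f(-13/9) = 287/243, f(-19/18) = 9233/1944, f(-2/3) = 49/9, f(-5/18) = 8407/1944, f(1/9) = 595/243.
Sum = Δs · [f(-3) + f(-47/18) + f(-20/9) + ...].
Sum ≈ -41.74074.

-41.74074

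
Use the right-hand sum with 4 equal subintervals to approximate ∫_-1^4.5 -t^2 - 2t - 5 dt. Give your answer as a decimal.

Δt = (4.5 − (-1))/4 = 1.375.
Right endpoints: 0.375, 1.75, 3.125, 4.5.
f(0.375) = -5.890625, f(1.75) = -11.5625, f(3.125) = -21.015625, f(4.5) = -34.25.
Sum = Δt · [f(0.375) + f(1.75) + f(3.125) + f(4.5)].
Sum = -99.98828125.

-99.98828125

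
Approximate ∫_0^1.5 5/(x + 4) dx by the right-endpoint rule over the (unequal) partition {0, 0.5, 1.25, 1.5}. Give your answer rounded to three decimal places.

1.497

Subinterval widths: 0.5, 0.75, 0.25.
Right endpoints: 0.5, 1.25, 1.5.
f(0.5) = 10/9, f(1.25) = 20/21, f(1.5) = 10/11.
Sum = Σ Δx_i · f(x_i).
Sum ≈ 1.497.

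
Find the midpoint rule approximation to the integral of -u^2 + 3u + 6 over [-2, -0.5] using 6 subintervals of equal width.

Δu = (-0.5 − (-2))/6 = 0.25.
Midpoints: -1.875, -1.625, -1.375, -1.125, -0.875, -0.625.
f(-1.875) = -3.140625, f(-1.625) = -1.515625, f(-1.375) = -0.015625, f(-1.125) = 1.359375, f(-0.875) = 2.609375, f(-0.625) = 3.734375.
Sum = Δu · [f(-1.875) + f(-1.625) + f(-1.375) + ...].
Sum = 0.7578125.

0.7578125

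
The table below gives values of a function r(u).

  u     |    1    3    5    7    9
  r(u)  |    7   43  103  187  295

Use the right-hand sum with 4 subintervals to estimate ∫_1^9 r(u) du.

Δu = 2.
Sum = 2·[43 + 103 + 187 + 295] = 1256.

1256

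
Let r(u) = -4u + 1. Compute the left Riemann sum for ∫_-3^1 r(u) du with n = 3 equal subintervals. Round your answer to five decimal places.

30.66667

Δu = (1 − (-3))/3 = 4/3.
Left endpoints: -3, -5/3, -1/3.
r(-3) = 13, r(-5/3) = 23/3, r(-1/3) = 7/3.
Sum = Δu · [r(-3) + r(-5/3) + r(-1/3)].
Sum ≈ 30.66667.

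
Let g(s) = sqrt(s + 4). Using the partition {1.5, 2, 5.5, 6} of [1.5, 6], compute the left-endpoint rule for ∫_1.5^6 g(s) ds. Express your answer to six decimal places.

Subinterval widths: 0.5, 3.5, 0.5.
Left endpoints: 1.5, 2, 5.5.
g(1.5) ≈ 2.345208, g(2) ≈ 2.449490, g(5.5) ≈ 3.082207.
Sum = Σ Δs_i · g(s_i).
Sum ≈ 11.286922.

11.286922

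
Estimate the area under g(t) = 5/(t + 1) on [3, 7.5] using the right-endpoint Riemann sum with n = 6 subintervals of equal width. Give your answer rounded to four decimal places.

Δt = (7.5 − 3)/6 = 0.75.
Right endpoints: 3.75, 4.5, 5.25, 6, 6.75, 7.5.
g(3.75) = 20/19, g(4.5) = 10/11, g(5.25) = 0.8, g(6) = 5/7, g(6.75) = 20/31, g(7.5) = 10/17.
Sum = Δt · [g(3.75) + g(4.5) + g(5.25) + ...].
Sum ≈ 3.5321.

3.5321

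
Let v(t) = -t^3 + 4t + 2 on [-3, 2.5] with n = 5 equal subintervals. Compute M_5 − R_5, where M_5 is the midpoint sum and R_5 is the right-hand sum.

10.0959375

M_5 = 15.5684375.
R_5 = 5.4725.
M_5 − R_5 = 10.0959375.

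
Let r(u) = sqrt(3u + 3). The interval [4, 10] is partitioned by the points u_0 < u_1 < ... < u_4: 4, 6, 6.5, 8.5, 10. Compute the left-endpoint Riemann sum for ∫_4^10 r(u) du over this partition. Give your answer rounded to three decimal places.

27.532

Subinterval widths: 2, 0.5, 2, 1.5.
Left endpoints: 4, 6, 6.5, 8.5.
r(4) ≈ 3.873, r(6) ≈ 4.583, r(6.5) ≈ 4.743, r(8.5) ≈ 5.339.
Sum = Σ Δu_i · r(u_i).
Sum ≈ 27.532.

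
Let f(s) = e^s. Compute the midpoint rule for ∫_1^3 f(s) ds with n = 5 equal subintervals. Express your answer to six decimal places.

Δs = (3 − 1)/5 = 0.4.
Midpoints: 1.2, 1.6, 2, 2.4, 2.8.
f(1.2) ≈ 3.320117, f(1.6) ≈ 4.953032, f(2) ≈ 7.389056, f(2.4) ≈ 11.023176, f(2.8) ≈ 16.444647.
Sum = Δs · [f(1.2) + f(1.6) + f(2) + f(2.4) + f(2.8)].
Sum ≈ 17.252011.

17.252011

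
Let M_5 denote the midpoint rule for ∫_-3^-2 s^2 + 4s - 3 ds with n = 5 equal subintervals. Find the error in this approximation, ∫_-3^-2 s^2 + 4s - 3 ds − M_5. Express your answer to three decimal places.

Exact integral: ∫_-3^-2 f(s) ds ≈ -6.66667.
M_5 = -6.67.
Error ≈ -6.66667 − (-6.67) ≈ 0.003.

0.003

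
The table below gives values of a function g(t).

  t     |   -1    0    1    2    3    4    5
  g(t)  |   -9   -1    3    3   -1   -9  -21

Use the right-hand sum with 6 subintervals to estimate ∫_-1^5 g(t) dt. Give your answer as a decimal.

Δt = 1.
Sum = 1·[(-1) + 3 + 3 + (-1) + (-9) + (-21)] = -26.

-26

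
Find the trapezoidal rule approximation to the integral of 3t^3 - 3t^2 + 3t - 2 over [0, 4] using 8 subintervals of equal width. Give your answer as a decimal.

146.5

Δt = (4 − 0)/8 = 0.5.
f(0) = -2, f(0.5) = -0.875, f(1) = 1, f(1.5) = 5.875, f(2) = 16, f(2.5) = 33.625, f(3) = 61, f(3.5) = 100.375, f(4) = 154.
T_8 = (Δt/2)·[f(t_0) + 2f(t_1) + ... + 2f(t_{7}) + f(t_8)].
Sum = 146.5.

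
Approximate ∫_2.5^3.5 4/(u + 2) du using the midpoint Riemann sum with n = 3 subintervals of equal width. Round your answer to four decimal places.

0.8024

Δu = (3.5 − 2.5)/3 = 1/3.
Midpoints: 8/3, 3, 10/3.
f(8/3) = 6/7, f(3) = 0.8, f(10/3) = 0.75.
Sum = Δu · [f(8/3) + f(3) + f(10/3)].
Sum ≈ 0.8024.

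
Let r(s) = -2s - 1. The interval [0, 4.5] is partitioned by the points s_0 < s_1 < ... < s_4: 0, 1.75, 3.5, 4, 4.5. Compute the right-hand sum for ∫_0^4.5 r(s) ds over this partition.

-31.375

Subinterval widths: 1.75, 1.75, 0.5, 0.5.
Right endpoints: 1.75, 3.5, 4, 4.5.
r(1.75) = -4.5, r(3.5) = -8, r(4) = -9, r(4.5) = -10.
Sum = Σ Δs_i · r(s_i).
Sum = -31.375.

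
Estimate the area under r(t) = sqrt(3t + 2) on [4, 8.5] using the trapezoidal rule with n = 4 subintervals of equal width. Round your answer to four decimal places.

Δt = (8.5 − 4)/4 = 1.125.
r(4) ≈ 3.7417, r(5.125) ≈ 4.1683, r(6.25) ≈ 4.5552, r(7.375) ≈ 4.9117, r(8.5) ≈ 5.2440.
T_4 = (Δt/2)·[r(t_0) + 2r(t_1) + 2r(t_2) + 2r(t_3) + r(t_4)].
Sum ≈ 20.3941.

20.3941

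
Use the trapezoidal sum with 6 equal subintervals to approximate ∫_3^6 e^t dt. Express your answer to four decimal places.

Δt = (6 − 3)/6 = 0.5.
f(3) ≈ 20.0855, f(3.5) ≈ 33.1155, f(4) ≈ 54.5982, f(4.5) ≈ 90.0171, f(5) ≈ 148.4132, f(5.5) ≈ 244.6919, f(6) ≈ 403.4288.
T_6 = (Δt/2)·[f(t_0) + 2f(t_1) + ... + 2f(t_{5}) + f(t_6)].
Sum ≈ 391.2965.

391.2965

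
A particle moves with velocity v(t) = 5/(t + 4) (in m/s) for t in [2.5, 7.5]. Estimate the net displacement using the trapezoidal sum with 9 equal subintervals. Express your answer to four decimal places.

2.8548

Δt = (7.5 − 2.5)/9 = 5/9.
v(2.5) = 10/13, v(55/18) = 90/127, v(65/18) = 90/137, v(25/6) = 30/49, v(85/18) = 90/157, v(95/18) = 90/167, v(35/6) = 30/59, v(115/18) = 90/187, v(125/18) = 90/197, v(7.5) = 10/23.
T_9 = (Δt/2)·[v(t_0) + 2v(t_1) + ... + 2v(t_{8}) + v(t_9)].
Sum ≈ 2.8548.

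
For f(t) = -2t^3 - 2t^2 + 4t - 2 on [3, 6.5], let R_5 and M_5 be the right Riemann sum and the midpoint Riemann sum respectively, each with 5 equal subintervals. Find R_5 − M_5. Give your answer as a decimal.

-204.789375

R_5 = -1158.045.
M_5 = -953.255625.
R_5 − M_5 = -204.789375.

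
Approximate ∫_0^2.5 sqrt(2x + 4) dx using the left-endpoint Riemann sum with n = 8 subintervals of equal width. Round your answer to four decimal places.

6.1757

Δx = (2.5 − 0)/8 = 0.3125.
Left endpoints: 0, 0.3125, 0.625, 0.9375, 1.25, 1.5625, 1.875, 2.1875.
f(0) ≈ 2.0000, f(0.3125) ≈ 2.1506, f(0.625) ≈ 2.2913, f(0.9375) ≈ 2.4238, f(1.25) ≈ 2.5495, f(1.5625) ≈ 2.6693, f(1.875) ≈ 2.7839, f(2.1875) ≈ 2.8940.
Sum = Δx · [f(0) + f(0.3125) + f(0.625) + ...].
Sum ≈ 6.1757.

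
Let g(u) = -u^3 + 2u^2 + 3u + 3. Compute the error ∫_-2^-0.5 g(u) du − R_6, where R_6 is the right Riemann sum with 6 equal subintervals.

Exact integral: ∫_-2^-0.5 g(u) du = 8.109375.
R_6 = 6.83984375.
Error = 8.109375 − 6.83984375 = 1.26953125.

1.26953125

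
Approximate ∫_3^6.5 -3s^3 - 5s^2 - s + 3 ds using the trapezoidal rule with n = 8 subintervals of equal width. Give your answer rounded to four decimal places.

-1702.2117

Δs = (6.5 − 3)/8 = 0.4375.
f(3) = -126, f(3.4375) = -742917/4096, f(3.875) = -128261/512, f(4.3125) = -1371783/4096, f(4.75) = -436.078125, f(5.1875) = -2275441/4096, f(5.625) = -355719/512, f(6.0625) = -3503283/4096, f(6.5) = -1038.625.
T_8 = (Δs/2)·[f(s_0) + 2f(s_1) + ... + 2f(s_{7}) + f(s_8)].
Sum ≈ -1702.2117.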